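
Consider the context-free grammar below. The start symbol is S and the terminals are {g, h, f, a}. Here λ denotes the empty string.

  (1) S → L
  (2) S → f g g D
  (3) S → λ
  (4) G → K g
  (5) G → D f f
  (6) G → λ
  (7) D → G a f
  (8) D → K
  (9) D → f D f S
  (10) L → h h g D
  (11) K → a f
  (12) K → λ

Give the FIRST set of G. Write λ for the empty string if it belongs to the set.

{λ, a, f, g}

FIRST(L): from L→h h g D we get {h}. So FIRST(L) = {h}.
FIRST(K): from K→a f we get {a}; from K→λ we get {λ}. So FIRST(K) = {λ, a}.
FIRST(S): from S→L we get {h}; from S→f g g D we get {f}; from S→λ we get {λ}. So FIRST(S) = {λ, f, h}.
FIRST(G): from G→K g we get {a, g}; from G→D f f we get {a, f, g}; from G→λ we get {λ}. So FIRST(G) = {λ, a, f, g}.
FIRST(D): from D→G a f we get {a, f, g}; from D→K we get {λ, a}; from D→f D f S we get {f}. So FIRST(D) = {λ, a, f, g}.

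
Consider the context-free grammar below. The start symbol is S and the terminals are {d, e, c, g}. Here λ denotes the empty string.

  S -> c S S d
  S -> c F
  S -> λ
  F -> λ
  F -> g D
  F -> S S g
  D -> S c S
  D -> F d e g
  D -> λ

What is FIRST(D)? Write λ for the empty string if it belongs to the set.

FIRST(S) = {λ, c}
FIRST(F) = {λ, c, g}  (via S S g)
FIRST(D) = {λ, c, d, g}  (via S c S, F d e g)

{λ, c, d, g}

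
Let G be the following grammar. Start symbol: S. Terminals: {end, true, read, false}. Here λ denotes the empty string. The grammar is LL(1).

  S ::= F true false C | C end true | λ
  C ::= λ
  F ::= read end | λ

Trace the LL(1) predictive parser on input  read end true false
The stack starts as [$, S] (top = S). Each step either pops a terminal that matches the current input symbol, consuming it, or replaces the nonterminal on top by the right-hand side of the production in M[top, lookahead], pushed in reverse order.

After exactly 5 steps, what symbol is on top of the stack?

false

     Stack                    Input                  Action
  1  $ S                      read end true false $  expand S ::= F true false C
  2  $ C false true F         read end true false $  expand F ::= read end
  3  $ C false true end read  read end true false $  match read
  4  $ C false true end       end true false $       match end
  5  $ C false true           true false $           match true
Stack after step 5: $ C false (top = false).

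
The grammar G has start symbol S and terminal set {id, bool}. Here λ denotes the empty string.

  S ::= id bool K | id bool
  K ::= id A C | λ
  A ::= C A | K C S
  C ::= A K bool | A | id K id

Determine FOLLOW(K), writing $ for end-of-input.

{$, bool, id}

FIRST(S): from S::=id bool K we get {id}; from S::=id bool we get {id}. So FIRST(S) = {id}.
FIRST(K): from K::=id A C we get {id}; from K::=λ we get {λ}. So FIRST(K) = {λ, id}.
FIRST(A): from A::=C A we get {id}; from A::=K C S we get {id}. So FIRST(A) = {id}.
FIRST(C): from C::=A K bool we get {id}; from C::=A we get {id}; from C::=id K id we get {id}. So FIRST(C) = {id}.
FOLLOW(S) includes $ since S is the start symbol.
FOLLOW(S): in A::=K C S, the suffix after S is empty, so FOLLOW(S) ⊇ FOLLOW(A) = {$, bool, id}. Thus FOLLOW(S) = {$, bool, id}.
FOLLOW(K): in S::=id bool K, the suffix after K is empty, so FOLLOW(K) ⊇ FOLLOW(S) = {$, bool, id}; in A::=K C S, K is followed by C S with FIRST {id}; in C::=A K bool, K is followed by bool with FIRST {bool}; in C::=id K id, K is followed by id with FIRST {id}. Thus FOLLOW(K) = {$, bool, id}.
FOLLOW(C): in K::=id A C, the suffix after C is empty, so FOLLOW(C) ⊇ FOLLOW(K) = {$, bool, id}; in A::=C A, C is followed by A with FIRST {id}; in A::=K C S, C is followed by S with FIRST {id}. Thus FOLLOW(C) = {$, bool, id}.
FOLLOW(A): in K::=id A C, A is followed by C with FIRST {id}; in A::=C A, the suffix after A is empty (adds nothing new); in C::=A K bool, A is followed by K bool with FIRST {bool, id}; in C::=A, the suffix after A is empty, so FOLLOW(A) ⊇ FOLLOW(C) = {$, bool, id}. Thus FOLLOW(A) = {$, bool, id}.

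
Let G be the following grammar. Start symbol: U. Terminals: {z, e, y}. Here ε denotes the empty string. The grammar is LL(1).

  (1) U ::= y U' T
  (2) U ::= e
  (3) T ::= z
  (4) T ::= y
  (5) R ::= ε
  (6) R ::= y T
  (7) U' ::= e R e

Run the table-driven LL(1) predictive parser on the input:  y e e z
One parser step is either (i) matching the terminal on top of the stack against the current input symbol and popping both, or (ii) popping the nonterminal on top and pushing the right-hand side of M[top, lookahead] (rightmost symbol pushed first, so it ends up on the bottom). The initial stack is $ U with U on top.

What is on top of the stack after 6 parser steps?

step 1: stack=$ U  input=y e e z $  — expand U ::= y U' T
step 2: stack=$ T U' y  input=y e e z $  — match y
step 3: stack=$ T U'  input=e e z $  — expand U' ::= e R e
step 4: stack=$ T e R e  input=e e z $  — match e
step 5: stack=$ T e R  input=e z $  — expand R ::= ε
step 6: stack=$ T e  input=e z $  — match e
Stack after step 6: $ T (top = T).

T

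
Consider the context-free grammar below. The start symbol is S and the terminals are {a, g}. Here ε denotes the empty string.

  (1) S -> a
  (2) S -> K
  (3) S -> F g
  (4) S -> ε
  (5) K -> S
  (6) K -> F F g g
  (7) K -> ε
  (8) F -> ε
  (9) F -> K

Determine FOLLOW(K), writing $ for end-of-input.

FIRST(S) = {ε, a, g}  (via K, F g)
FIRST(K) = {ε, a, g}  (via S, F F g g)
FIRST(F) = {ε, a, g}  (via K)
FOLLOW(S) includes $ since S is the start symbol.
FOLLOW(F): in S->F g, F is followed by g with FIRST {g}; in K->F F g g (occurrence 1), F is followed by F g g with FIRST {a, g}; in K->F F g g (occurrence 2), F is followed by g g with FIRST {g}. Thus FOLLOW(F) = {a, g}.
FOLLOW(S): in K->S, the suffix after S is empty, so FOLLOW(S) ⊇ FOLLOW(K) = {$, a, g}. Thus FOLLOW(S) = {$, a, g}.
FOLLOW(K): in S->K, the suffix after K is empty, so FOLLOW(K) ⊇ FOLLOW(S) = {$, a, g}; in F->K, the suffix after K is empty, so FOLLOW(K) ⊇ FOLLOW(F) = {a, g}. Thus FOLLOW(K) = {$, a, g}.

{$, a, g}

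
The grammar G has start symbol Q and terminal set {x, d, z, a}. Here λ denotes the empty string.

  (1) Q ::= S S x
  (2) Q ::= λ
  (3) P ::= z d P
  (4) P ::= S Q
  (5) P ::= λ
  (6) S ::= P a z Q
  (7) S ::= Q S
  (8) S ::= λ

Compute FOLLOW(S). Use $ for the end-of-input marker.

{a, x, z}

FIRST(Q): from Q::=S S x we get {a, x, z}; from Q::=λ we get {λ}. So FIRST(Q) = {λ, a, x, z}.
FIRST(P): from P::=z d P we get {z}; from P::=S Q we get {λ, a, x, z}; from P::=λ we get {λ}. So FIRST(P) = {λ, a, x, z}.
FIRST(S): from S::=P a z Q we get {a, x, z}; from S::=Q S we get {λ, a, x, z}; from S::=λ we get {λ}. So FIRST(S) = {λ, a, x, z}.
FOLLOW(Q) includes $ since Q is the start symbol.
FOLLOW(P): in P::=z d P, the suffix after P is empty (adds nothing new); in S::=P a z Q, P is followed by a z Q with FIRST {a}. Thus FOLLOW(P) = {a}.
FOLLOW(S): in Q::=S S x (occurrence 1), S is followed by S x with FIRST {a, x, z}; in Q::=S S x (occurrence 2), S is followed by x with FIRST {x}; in P::=S Q, S is followed by Q with FIRST {λ, a, x, z}; in P::=S Q, the suffix after S is nullable, so FOLLOW(S) ⊇ FOLLOW(P) = {a}; in S::=Q S, the suffix after S is empty (adds nothing new). Thus FOLLOW(S) = {a, x, z}.
FOLLOW(Q): in P::=S Q, the suffix after Q is empty, so FOLLOW(Q) ⊇ FOLLOW(P) = {a}; in S::=P a z Q, the suffix after Q is empty, so FOLLOW(Q) ⊇ FOLLOW(S) = {a, x, z}; in S::=Q S, Q is followed by S with FIRST {λ, a, x, z}; in S::=Q S, the suffix after Q is nullable, so FOLLOW(Q) ⊇ FOLLOW(S) = {a, x, z}. Thus FOLLOW(Q) = {$, a, x, z}.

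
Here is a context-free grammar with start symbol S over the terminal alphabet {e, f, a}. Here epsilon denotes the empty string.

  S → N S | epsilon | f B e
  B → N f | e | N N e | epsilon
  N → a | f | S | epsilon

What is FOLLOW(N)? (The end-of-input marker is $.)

{$, a, e, f}

FIRST(S): from S→N S we get {epsilon, a, f}; from S→epsilon we get {epsilon}; from S→f B e we get {f}. So FIRST(S) = {epsilon, a, f}.
FIRST(N): from N→a we get {a}; from N→f we get {f}; from N→S we get {epsilon, a, f}; from N→epsilon we get {epsilon}. So FIRST(N) = {epsilon, a, f}.
FIRST(B): from B→N f we get {a, f}; from B→e we get {e}; from B→N N e we get {a, e, f}; from B→epsilon we get {epsilon}. So FIRST(B) = {epsilon, a, e, f}.
FOLLOW(S) includes $ since S is the start symbol.
FOLLOW(B): in S→f B e, B is followed by e with FIRST {e}. Thus FOLLOW(B) = {e}.
FOLLOW(S): in S→N S, the suffix after S is empty (adds nothing new); in N→S, the suffix after S is empty, so FOLLOW(S) ⊇ FOLLOW(N) = {$, a, e, f}. Thus FOLLOW(S) = {$, a, e, f}.
FOLLOW(N): in S→N S, N is followed by S with FIRST {epsilon, a, f}; in S→N S, the suffix after N is nullable, so FOLLOW(N) ⊇ FOLLOW(S) = {$, a, e, f}; in B→N f, N is followed by f with FIRST {f}; in B→N N e (occurrence 1), N is followed by N e with FIRST {a, e, f}; in B→N N e (occurrence 2), N is followed by e with FIRST {e}. Thus FOLLOW(N) = {$, a, e, f}.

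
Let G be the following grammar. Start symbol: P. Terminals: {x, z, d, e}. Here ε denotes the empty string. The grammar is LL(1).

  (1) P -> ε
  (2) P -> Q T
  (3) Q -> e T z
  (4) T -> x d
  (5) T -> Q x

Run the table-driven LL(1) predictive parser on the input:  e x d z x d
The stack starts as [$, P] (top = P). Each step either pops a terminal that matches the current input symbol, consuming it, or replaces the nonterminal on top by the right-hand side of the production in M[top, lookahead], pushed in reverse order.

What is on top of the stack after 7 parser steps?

T

     Stack      Input          Action
  1  $ P        e x d z x d $  expand P -> Q T
  2  $ T Q      e x d z x d $  expand Q -> e T z
  3  $ T z T e  e x d z x d $  match e
  4  $ T z T    x d z x d $    expand T -> x d
  5  $ T z d x  x d z x d $    match x
  6  $ T z d    d z x d $      match d
  7  $ T z      z x d $        match z
Stack after step 7: $ T (top = T).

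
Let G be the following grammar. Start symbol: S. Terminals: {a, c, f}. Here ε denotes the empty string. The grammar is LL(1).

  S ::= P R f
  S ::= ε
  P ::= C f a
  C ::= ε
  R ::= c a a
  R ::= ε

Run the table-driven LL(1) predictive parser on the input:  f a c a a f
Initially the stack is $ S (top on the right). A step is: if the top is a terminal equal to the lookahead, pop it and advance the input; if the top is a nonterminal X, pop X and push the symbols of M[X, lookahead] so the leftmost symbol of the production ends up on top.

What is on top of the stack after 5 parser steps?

     Stack        Input          Action
  1  $ S          f a c a a f $  expand S ::= P R f
  2  $ f R P      f a c a a f $  expand P ::= C f a
  3  $ f R a f C  f a c a a f $  expand C ::= ε
  4  $ f R a f    f a c a a f $  match f
  5  $ f R a      a c a a f $    match a
Stack after step 5: $ f R (top = R).

R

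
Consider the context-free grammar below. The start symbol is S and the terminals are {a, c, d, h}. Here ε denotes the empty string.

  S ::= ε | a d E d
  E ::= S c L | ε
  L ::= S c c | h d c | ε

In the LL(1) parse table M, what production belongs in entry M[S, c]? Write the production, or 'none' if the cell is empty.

FIRST(S): from S::=ε we get {ε}; from S::=a d E d we get {a}. So FIRST(S) = {ε, a}.
FIRST(E): from E::=S c L we get {a, c}; from E::=ε we get {ε}. So FIRST(E) = {ε, a, c}.
FIRST(L): from L::=S c c we get {a, c}; from L::=h d c we get {h}; from L::=ε we get {ε}. So FIRST(L) = {ε, a, c, h}.
FOLLOW(S) includes $ since S is the start symbol.
FOLLOW(S): in E::=S c L, S is followed by c L with FIRST {c}; in L::=S c c, S is followed by c c with FIRST {c}. Thus FOLLOW(S) = {$, c}.
For S ::= ε: FIRST(ε) = {ε}, so it goes in M[S, t] for t ∈ {}; since ε ∈ FIRST, also for every t ∈ FOLLOW(S) = {$, c}.
For S ::= a d E d: FIRST(a d E d) = {a}, so it goes in M[S, t] for t ∈ {a}.

S ::= ε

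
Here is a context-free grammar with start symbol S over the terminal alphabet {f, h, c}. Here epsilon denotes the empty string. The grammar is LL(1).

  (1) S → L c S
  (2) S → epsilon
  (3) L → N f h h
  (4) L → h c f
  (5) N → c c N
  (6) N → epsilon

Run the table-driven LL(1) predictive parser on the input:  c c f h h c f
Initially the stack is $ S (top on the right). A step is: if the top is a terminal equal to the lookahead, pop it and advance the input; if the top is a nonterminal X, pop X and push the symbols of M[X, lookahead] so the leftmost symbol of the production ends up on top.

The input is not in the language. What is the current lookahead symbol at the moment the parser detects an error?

$

      Stack              Input            Action
   1  $ S                c c f h h c f $  expand S → L c S
   2  $ S c L            c c f h h c f $  expand L → N f h h
   3  $ S c h h f N      c c f h h c f $  expand N → c c N
   4  $ S c h h f N c c  c c f h h c f $  match c
   5  $ S c h h f N c    c f h h c f $    match c
   6  $ S c h h f N      f h h c f $      expand N → epsilon
   7  $ S c h h f        f h h c f $      match f
   8  $ S c h h          h h c f $        match h
   9  $ S c h            h c f $          match h
  10  $ S c              c f $            match c
  11  $ S                f $              expand S → L c S
  12  $ S c L            f $              expand L → N f h h
  13  $ S c h h f N      f $              expand N → epsilon
  14  $ S c h h f        f $              match f
  15  $ S c h h          $                error: top is terminal h but lookahead is $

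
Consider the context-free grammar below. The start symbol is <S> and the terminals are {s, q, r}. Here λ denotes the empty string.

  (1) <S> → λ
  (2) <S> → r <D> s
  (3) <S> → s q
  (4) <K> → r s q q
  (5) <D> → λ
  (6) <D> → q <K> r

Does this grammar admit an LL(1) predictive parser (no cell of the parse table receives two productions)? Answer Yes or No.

Yes

FIRST(<S>) = {λ, r, s}
FIRST(<K>) = {r}
FIRST(<D>) = {λ, q}
FOLLOW(<S>) = {$}
FOLLOW(<K>) = {r}
FOLLOW(<D>) = {s}
Each cell of M receives at most one production.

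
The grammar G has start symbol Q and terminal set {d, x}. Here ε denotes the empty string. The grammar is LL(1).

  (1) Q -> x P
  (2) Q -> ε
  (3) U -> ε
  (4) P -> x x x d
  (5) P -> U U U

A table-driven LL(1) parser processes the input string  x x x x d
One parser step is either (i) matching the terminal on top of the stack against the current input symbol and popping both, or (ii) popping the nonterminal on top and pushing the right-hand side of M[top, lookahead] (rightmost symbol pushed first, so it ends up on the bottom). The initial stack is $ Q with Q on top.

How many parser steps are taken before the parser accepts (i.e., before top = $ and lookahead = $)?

7

     Stack      Input        Action
  1  $ Q        x x x x d $  expand Q -> x P
  2  $ P x      x x x x d $  match x
  3  $ P        x x x d $    expand P -> x x x d
  4  $ d x x x  x x x d $    match x
  5  $ d x x    x x d $      match x
  6  $ d x      x d $        match x
  7  $ d        d $          match d
Accept reached after 7 steps.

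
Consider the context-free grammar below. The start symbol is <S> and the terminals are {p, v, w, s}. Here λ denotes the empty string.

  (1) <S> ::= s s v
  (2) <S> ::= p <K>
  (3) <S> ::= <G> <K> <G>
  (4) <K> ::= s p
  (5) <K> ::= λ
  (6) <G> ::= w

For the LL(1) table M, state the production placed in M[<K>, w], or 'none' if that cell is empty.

<K> ::= λ

FIRST(<K>): from <K>::=s p we get {s}; from <K>::=λ we get {λ}. So FIRST(<K>) = {λ, s}.
FIRST(<G>): from <G>::=w we get {w}. So FIRST(<G>) = {w}.
FIRST(<S>): from <S>::=s s v we get {s}; from <S>::=p <K> we get {p}; from <S>::=<G> <K> <G> we get {w}. So FIRST(<S>) = {p, s, w}.
FOLLOW(<S>) includes $ since <S> is the start symbol.
FOLLOW(<S>): <S> appears on no right-hand side. Thus FOLLOW(<S>) = {$}.
FOLLOW(<K>): in <S>::=p <K>, the suffix after <K> is empty, so FOLLOW(<K>) ⊇ FOLLOW(<S>) = {$}; in <S>::=<G> <K> <G>, <K> is followed by <G> with FIRST {w}. Thus FOLLOW(<K>) = {$, w}.
For <K> ::= s p: FIRST(s p) = {s}, so it goes in M[<K>, t] for t ∈ {s}.
For <K> ::= λ: FIRST(λ) = {λ}, so it goes in M[<K>, t] for t ∈ {}; since λ ∈ FIRST, also for every t ∈ FOLLOW(<K>) = {$, w}.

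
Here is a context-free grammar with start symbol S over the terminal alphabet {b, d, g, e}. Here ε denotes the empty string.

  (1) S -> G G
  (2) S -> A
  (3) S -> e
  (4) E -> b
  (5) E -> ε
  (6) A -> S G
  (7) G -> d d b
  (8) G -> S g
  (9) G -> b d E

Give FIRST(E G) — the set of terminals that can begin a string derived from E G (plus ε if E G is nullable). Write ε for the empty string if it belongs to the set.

FIRST(E) = {ε, b}
FIRST(S) = {b, d, e}  (via G G, A)
FIRST(A) = {b, d, e}  (via S G)
FIRST(G) = {b, d, e}  (via S g)
FIRST(E G): take FIRST of each symbol in turn, carrying on past any symbol whose FIRST contains ε; result {b, d, e}.

{b, d, e}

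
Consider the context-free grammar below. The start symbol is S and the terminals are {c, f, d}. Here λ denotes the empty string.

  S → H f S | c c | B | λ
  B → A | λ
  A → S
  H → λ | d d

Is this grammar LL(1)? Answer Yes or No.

No

FIRST(S) = {λ, c, d, f}
FIRST(B) = {λ, c, d, f}
FIRST(A) = {λ, c, d, f}
FIRST(H) = {λ, d}
FOLLOW(S) = {$}
FOLLOW(B) = {$}
FOLLOW(A) = {$}
FOLLOW(H) = {f}
Cell M[B, $] receives both B → A and B → λ — the grammar is not LL(1).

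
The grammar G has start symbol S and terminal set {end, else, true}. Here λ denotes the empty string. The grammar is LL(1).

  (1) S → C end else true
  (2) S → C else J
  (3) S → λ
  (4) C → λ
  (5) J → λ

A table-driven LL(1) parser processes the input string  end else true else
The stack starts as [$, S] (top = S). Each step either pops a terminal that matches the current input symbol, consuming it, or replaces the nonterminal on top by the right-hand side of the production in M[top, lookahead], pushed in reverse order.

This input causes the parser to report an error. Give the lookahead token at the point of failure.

step 1: stack=$ S  input=end else true else $  — expand S → C end else true
step 2: stack=$ true else end C  input=end else true else $  — expand C → λ
step 3: stack=$ true else end  input=end else true else $  — match end
step 4: stack=$ true else  input=else true else $  — match else
step 5: stack=$ true  input=true else $  — match true
step 6: stack=$  input=else $  — error: stack empty but input remains

else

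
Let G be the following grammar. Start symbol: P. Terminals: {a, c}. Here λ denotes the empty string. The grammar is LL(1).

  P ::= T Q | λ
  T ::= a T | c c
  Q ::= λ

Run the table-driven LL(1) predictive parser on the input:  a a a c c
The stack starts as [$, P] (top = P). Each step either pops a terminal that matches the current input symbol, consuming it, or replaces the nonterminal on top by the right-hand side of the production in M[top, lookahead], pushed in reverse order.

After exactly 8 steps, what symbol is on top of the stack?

step 1: stack=$ P  input=a a a c c $  — expand P ::= T Q
step 2: stack=$ Q T  input=a a a c c $  — expand T ::= a T
step 3: stack=$ Q T a  input=a a a c c $  — match a
step 4: stack=$ Q T  input=a a c c $  — expand T ::= a T
step 5: stack=$ Q T a  input=a a c c $  — match a
step 6: stack=$ Q T  input=a c c $  — expand T ::= a T
step 7: stack=$ Q T a  input=a c c $  — match a
step 8: stack=$ Q T  input=c c $  — expand T ::= c c
Stack after step 8: $ Q c c (top = c).

c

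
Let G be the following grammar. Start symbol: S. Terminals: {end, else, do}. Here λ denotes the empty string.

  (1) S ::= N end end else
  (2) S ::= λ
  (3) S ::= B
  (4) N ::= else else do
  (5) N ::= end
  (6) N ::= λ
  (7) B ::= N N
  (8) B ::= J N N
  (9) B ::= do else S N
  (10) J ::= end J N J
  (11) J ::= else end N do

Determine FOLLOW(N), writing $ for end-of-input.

FIRST(N) = {λ, else, end}
FIRST(J) = {else, end}
FIRST(B) = {λ, do, else, end}  (via N N, J N N)
FIRST(S) = {λ, do, else, end}  (via N end end else, B)
FOLLOW(S) includes $ since S is the start symbol.
FOLLOW(S): in B::=do else S N, S is followed by N with FIRST {λ, else, end}; in B::=do else S N, the suffix after S is nullable, so FOLLOW(S) ⊇ FOLLOW(B) = {$, else, end}. Thus FOLLOW(S) = {$, else, end}.
FOLLOW(B): in S::=B, the suffix after B is empty, so FOLLOW(B) ⊇ FOLLOW(S) = {$, else, end}. Thus FOLLOW(B) = {$, else, end}.
FOLLOW(N): in S::=N end end else, N is followed by end end else with FIRST {end}; in B::=N N (occurrence 1), N is followed by N with FIRST {λ, else, end}; in B::=N N (occurrence 1), the suffix after N is nullable, so FOLLOW(N) ⊇ FOLLOW(B) = {$, else, end}; in B::=N N (occurrence 2), the suffix after N is empty, so FOLLOW(N) ⊇ FOLLOW(B) = {$, else, end}; in B::=J N N (occurrence 1), N is followed by N with FIRST {λ, else, end}; in B::=J N N (occurrence 1), the suffix after N is nullable, so FOLLOW(N) ⊇ FOLLOW(B) = {$, else, end}; in B::=J N N (occurrence 2), the suffix after N is empty, so FOLLOW(N) ⊇ FOLLOW(B) = {$, else, end}; in B::=do else S N, the suffix after N is empty, so FOLLOW(N) ⊇ FOLLOW(B) = {$, else, end}; in J::=end J N J, N is followed by J with FIRST {else, end}; in J::=else end N do, N is followed by do with FIRST {do}. Thus FOLLOW(N) = {$, do, else, end}.
FOLLOW(J): in B::=J N N, J is followed by N N with FIRST {λ, else, end}; in B::=J N N, the suffix after J is nullable, so FOLLOW(J) ⊇ FOLLOW(B) = {$, else, end}; in J::=end J N J (occurrence 1), J is followed by N J with FIRST {else, end}; in J::=end J N J (occurrence 2), the suffix after J is empty (adds nothing new). Thus FOLLOW(J) = {$, else, end}.

{$, do, else, end}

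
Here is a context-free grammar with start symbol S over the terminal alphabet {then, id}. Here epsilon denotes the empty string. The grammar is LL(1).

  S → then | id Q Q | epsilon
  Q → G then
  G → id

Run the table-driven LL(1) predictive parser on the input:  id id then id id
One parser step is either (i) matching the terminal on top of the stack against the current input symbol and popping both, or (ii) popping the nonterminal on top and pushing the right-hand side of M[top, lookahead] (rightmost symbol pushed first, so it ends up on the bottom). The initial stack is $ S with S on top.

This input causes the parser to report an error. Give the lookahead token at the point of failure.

id

step 1: stack=$ S  input=id id then id id $  — expand S → id Q Q
step 2: stack=$ Q Q id  input=id id then id id $  — match id
step 3: stack=$ Q Q  input=id then id id $  — expand Q → G then
step 4: stack=$ Q then G  input=id then id id $  — expand G → id
step 5: stack=$ Q then id  input=id then id id $  — match id
step 6: stack=$ Q then  input=then id id $  — match then
step 7: stack=$ Q  input=id id $  — expand Q → G then
step 8: stack=$ then G  input=id id $  — expand G → id
step 9: stack=$ then id  input=id id $  — match id
step 10: stack=$ then  input=id $  — error: top is terminal then but lookahead is id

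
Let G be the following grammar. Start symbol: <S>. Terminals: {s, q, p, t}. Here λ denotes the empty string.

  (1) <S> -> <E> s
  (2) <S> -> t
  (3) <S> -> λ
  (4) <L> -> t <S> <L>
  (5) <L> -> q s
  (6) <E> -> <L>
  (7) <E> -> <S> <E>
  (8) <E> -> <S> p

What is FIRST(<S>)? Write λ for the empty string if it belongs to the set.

FIRST(<L>) = {q, t}
FIRST(<S>) = {λ, p, q, t}  (via <E> s)
FIRST(<E>) = {p, q, t}  (via <L>, <S> <E>, <S> p)

{λ, p, q, t}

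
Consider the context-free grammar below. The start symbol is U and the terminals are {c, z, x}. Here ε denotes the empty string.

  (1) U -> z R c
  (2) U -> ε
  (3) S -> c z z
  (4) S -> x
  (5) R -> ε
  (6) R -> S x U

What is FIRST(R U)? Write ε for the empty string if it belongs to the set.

{ε, c, x, z}

FIRST(U) = {ε, z}
FIRST(S) = {c, x}
FIRST(R) = {ε, c, x}  (via S x U)
FIRST(R U): take FIRST of each symbol in turn, carrying on past any symbol whose FIRST contains ε; result {ε, c, x, z}.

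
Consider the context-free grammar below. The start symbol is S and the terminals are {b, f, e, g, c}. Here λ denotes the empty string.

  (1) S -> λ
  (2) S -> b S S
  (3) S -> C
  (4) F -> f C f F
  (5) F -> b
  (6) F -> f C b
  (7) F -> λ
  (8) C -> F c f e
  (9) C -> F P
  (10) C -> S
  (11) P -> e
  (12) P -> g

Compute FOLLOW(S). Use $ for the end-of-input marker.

FIRST(F): from F->f C f F we get {f}; from F->b we get {b}; from F->f C b we get {f}; from F->λ we get {λ}. So FIRST(F) = {λ, b, f}.
FIRST(P): from P->e we get {e}; from P->g we get {g}. So FIRST(P) = {e, g}.
FIRST(S): from S->λ we get {λ}; from S->b S S we get {b}; from S->C we get {λ, b, c, e, f, g}. So FIRST(S) = {λ, b, c, e, f, g}.
FIRST(C): from C->F c f e we get {b, c, f}; from C->F P we get {b, e, f, g}; from C->S we get {λ, b, c, e, f, g}. So FIRST(C) = {λ, b, c, e, f, g}.
FOLLOW(S) includes $ since S is the start symbol.
FOLLOW(F): in F->f C f F, the suffix after F is empty (adds nothing new); in C->F c f e, F is followed by c f e with FIRST {c}; in C->F P, F is followed by P with FIRST {e, g}. Thus FOLLOW(F) = {c, e, g}.
FOLLOW(S): in S->b S S (occurrence 1), S is followed by S with FIRST {λ, b, c, e, f, g}; in S->b S S (occurrence 1), the suffix after S is nullable (adds nothing new); in S->b S S (occurrence 2), the suffix after S is empty (adds nothing new); in C->S, the suffix after S is empty, so FOLLOW(S) ⊇ FOLLOW(C) = {$, b, c, e, f, g}. Thus FOLLOW(S) = {$, b, c, e, f, g}.
FOLLOW(C): in S->C, the suffix after C is empty, so FOLLOW(C) ⊇ FOLLOW(S) = {$, b, c, e, f, g}; in F->f C f F, C is followed by f F with FIRST {f}; in F->f C b, C is followed by b with FIRST {b}. Thus FOLLOW(C) = {$, b, c, e, f, g}.
FOLLOW(P): in C->F P, the suffix after P is empty, so FOLLOW(P) ⊇ FOLLOW(C) = {$, b, c, e, f, g}. Thus FOLLOW(P) = {$, b, c, e, f, g}.

{$, b, c, e, f, g}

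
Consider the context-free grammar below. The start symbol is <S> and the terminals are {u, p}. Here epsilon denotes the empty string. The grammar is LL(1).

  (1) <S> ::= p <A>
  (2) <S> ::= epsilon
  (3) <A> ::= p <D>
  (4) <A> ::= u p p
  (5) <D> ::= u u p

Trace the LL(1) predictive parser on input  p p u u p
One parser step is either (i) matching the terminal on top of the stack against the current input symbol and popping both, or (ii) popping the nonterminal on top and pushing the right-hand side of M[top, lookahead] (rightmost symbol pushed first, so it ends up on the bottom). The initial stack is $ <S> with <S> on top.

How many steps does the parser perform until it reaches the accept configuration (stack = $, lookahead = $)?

8

     Stack    Input        Action
  1  $ <S>    p p u u p $  expand <S> ::= p <A>
  2  $ <A> p  p p u u p $  match p
  3  $ <A>    p u u p $    expand <A> ::= p <D>
  4  $ <D> p  p u u p $    match p
  5  $ <D>    u u p $      expand <D> ::= u u p
  6  $ p u u  u u p $      match u
  7  $ p u    u p $        match u
  8  $ p      p $          match p
Accept reached after 8 steps.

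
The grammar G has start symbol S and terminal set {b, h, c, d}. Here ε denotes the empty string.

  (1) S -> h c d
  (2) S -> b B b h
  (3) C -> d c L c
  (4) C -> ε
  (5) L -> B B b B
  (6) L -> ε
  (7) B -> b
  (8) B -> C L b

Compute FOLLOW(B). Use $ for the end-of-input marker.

FIRST(S): from S->h c d we get {h}; from S->b B b h we get {b}. So FIRST(S) = {b, h}.
FIRST(C): from C->d c L c we get {d}; from C->ε we get {ε}. So FIRST(C) = {ε, d}.
FIRST(L): from L->B B b B we get {b, d}; from L->ε we get {ε}. So FIRST(L) = {ε, b, d}.
FIRST(B): from B->b we get {b}; from B->C L b we get {b, d}. So FIRST(B) = {b, d}.
FOLLOW(S) includes $ since S is the start symbol.
FOLLOW(S): S appears on no right-hand side. Thus FOLLOW(S) = {$}.
FOLLOW(C): in B->C L b, C is followed by L b with FIRST {b, d}. Thus FOLLOW(C) = {b, d}.
FOLLOW(L): in C->d c L c, L is followed by c with FIRST {c}; in B->C L b, L is followed by b with FIRST {b}. Thus FOLLOW(L) = {b, c}.
FOLLOW(B): in S->b B b h, B is followed by b h with FIRST {b}; in L->B B b B (occurrence 1), B is followed by B b B with FIRST {b, d}; in L->B B b B (occurrence 2), B is followed by b B with FIRST {b}; in L->B B b B (occurrence 3), the suffix after B is empty, so FOLLOW(B) ⊇ FOLLOW(L) = {b, c}. Thus FOLLOW(B) = {b, c, d}.

{b, c, d}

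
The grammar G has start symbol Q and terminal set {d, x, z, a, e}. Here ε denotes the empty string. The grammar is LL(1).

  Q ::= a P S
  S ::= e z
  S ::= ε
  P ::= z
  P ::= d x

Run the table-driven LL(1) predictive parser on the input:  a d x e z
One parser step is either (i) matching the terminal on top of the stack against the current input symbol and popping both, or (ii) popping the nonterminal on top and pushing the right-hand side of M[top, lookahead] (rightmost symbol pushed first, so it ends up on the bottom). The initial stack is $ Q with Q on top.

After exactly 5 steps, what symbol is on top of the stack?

S

step 1: stack=$ Q  input=a d x e z $  — expand Q ::= a P S
step 2: stack=$ S P a  input=a d x e z $  — match a
step 3: stack=$ S P  input=d x e z $  — expand P ::= d x
step 4: stack=$ S x d  input=d x e z $  — match d
step 5: stack=$ S x  input=x e z $  — match x
Stack after step 5: $ S (top = S).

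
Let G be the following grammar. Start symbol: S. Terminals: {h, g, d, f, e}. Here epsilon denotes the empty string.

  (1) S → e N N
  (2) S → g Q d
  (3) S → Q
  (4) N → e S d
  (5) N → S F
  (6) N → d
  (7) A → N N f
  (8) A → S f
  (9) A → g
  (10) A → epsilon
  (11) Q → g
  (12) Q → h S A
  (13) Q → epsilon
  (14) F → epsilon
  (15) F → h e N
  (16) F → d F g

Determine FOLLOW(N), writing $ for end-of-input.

FIRST(Q) = {epsilon, g, h}
FIRST(F) = {epsilon, d, h}
FIRST(S) = {epsilon, e, g, h}  (via Q)
FIRST(N) = {epsilon, d, e, g, h}  (via S F)
FIRST(A) = {epsilon, d, e, f, g, h}  (via N N f, S f)
FOLLOW(S) includes $ since S is the start symbol.
FOLLOW(S): in N→e S d, S is followed by d with FIRST {d}; in N→S F, S is followed by F with FIRST {epsilon, d, h}; in N→S F, the suffix after S is nullable, so FOLLOW(S) ⊇ FOLLOW(N) = {$, d, e, f, g, h}; in A→S f, S is followed by f with FIRST {f}; in Q→h S A, S is followed by A with FIRST {epsilon, d, e, f, g, h}; in Q→h S A, the suffix after S is nullable, so FOLLOW(S) ⊇ FOLLOW(Q) = {$, d, e, f, g, h}. Thus FOLLOW(S) = {$, d, e, f, g, h}.
FOLLOW(Q): in S→g Q d, Q is followed by d with FIRST {d}; in S→Q, the suffix after Q is empty, so FOLLOW(Q) ⊇ FOLLOW(S) = {$, d, e, f, g, h}. Thus FOLLOW(Q) = {$, d, e, f, g, h}.
FOLLOW(A): in Q→h S A, the suffix after A is empty, so FOLLOW(A) ⊇ FOLLOW(Q) = {$, d, e, f, g, h}. Thus FOLLOW(A) = {$, d, e, f, g, h}.
FOLLOW(N): in S→e N N (occurrence 1), N is followed by N with FIRST {epsilon, d, e, g, h}; in S→e N N (occurrence 1), the suffix after N is nullable, so FOLLOW(N) ⊇ FOLLOW(S) = {$, d, e, f, g, h}; in S→e N N (occurrence 2), the suffix after N is empty, so FOLLOW(N) ⊇ FOLLOW(S) = {$, d, e, f, g, h}; in A→N N f (occurrence 1), N is followed by N f with FIRST {d, e, f, g, h}; in A→N N f (occurrence 2), N is followed by f with FIRST {f}; in F→h e N, the suffix after N is empty, so FOLLOW(N) ⊇ FOLLOW(F) = {$, d, e, f, g, h}. Thus FOLLOW(N) = {$, d, e, f, g, h}.
FOLLOW(F): in N→S F, the suffix after F is empty, so FOLLOW(F) ⊇ FOLLOW(N) = {$, d, e, f, g, h}; in F→d F g, F is followed by g with FIRST {g}. Thus FOLLOW(F) = {$, d, e, f, g, h}.

{$, d, e, f, g, h}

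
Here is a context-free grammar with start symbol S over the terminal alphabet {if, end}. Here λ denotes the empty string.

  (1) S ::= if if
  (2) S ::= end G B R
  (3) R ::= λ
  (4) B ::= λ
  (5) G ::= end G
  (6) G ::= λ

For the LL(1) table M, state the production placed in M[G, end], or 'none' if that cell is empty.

G ::= end G

FIRST(S) = {end, if}
FIRST(R) = {λ}
FIRST(B) = {λ}
FIRST(G) = {λ, end}
FOLLOW(S) includes $ since S is the start symbol.
FOLLOW(S): S appears on no right-hand side. Thus FOLLOW(S) = {$}.
FOLLOW(G): in S::=end G B R, G is followed by B R with FIRST {λ}; in S::=end G B R, the suffix after G is nullable, so FOLLOW(G) ⊇ FOLLOW(S) = {$}; in G::=end G, the suffix after G is empty (adds nothing new). Thus FOLLOW(G) = {$}.
For G ::= end G: FIRST(end G) = {end}, so it goes in M[G, t] for t ∈ {end}.
For G ::= λ: FIRST(λ) = {λ}, so it goes in M[G, t] for t ∈ {}; since λ ∈ FIRST, also for every t ∈ FOLLOW(G) = {$}.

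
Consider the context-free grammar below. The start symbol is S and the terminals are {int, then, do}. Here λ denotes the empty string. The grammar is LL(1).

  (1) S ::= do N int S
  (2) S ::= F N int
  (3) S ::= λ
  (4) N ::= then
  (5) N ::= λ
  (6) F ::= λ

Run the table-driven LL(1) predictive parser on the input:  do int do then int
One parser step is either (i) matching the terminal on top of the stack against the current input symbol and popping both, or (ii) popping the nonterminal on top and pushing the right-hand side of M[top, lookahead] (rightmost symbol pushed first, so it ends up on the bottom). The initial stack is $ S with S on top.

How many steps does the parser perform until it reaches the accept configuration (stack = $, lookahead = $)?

10

step 1: stack=$ S  input=do int do then int $  — expand S ::= do N int S
step 2: stack=$ S int N do  input=do int do then int $  — match do
step 3: stack=$ S int N  input=int do then int $  — expand N ::= λ
step 4: stack=$ S int  input=int do then int $  — match int
step 5: stack=$ S  input=do then int $  — expand S ::= do N int S
step 6: stack=$ S int N do  input=do then int $  — match do
step 7: stack=$ S int N  input=then int $  — expand N ::= then
step 8: stack=$ S int then  input=then int $  — match then
step 9: stack=$ S int  input=int $  — match int
step 10: stack=$ S  input=$  — expand S ::= λ
Accept reached after 10 steps.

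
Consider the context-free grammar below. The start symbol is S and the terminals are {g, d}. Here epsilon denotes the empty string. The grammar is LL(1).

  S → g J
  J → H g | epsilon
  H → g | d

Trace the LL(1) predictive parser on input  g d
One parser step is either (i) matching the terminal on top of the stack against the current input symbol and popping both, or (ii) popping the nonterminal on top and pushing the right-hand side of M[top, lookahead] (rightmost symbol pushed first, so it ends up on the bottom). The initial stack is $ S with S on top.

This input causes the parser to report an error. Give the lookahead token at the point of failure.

     Stack  Input  Action
  1  $ S    g d $  expand S → g J
  2  $ J g  g d $  match g
  3  $ J    d $    expand J → H g
  4  $ g H  d $    expand H → d
  5  $ g d  d $    match d
  6  $ g    $      error: top is terminal g but lookahead is $

$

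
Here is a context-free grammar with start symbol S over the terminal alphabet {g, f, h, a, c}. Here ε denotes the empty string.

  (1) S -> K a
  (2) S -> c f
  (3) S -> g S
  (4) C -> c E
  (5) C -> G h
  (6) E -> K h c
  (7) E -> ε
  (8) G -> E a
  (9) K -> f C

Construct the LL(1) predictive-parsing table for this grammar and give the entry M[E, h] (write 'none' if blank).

FIRST(K): from K->f C we get {f}. So FIRST(K) = {f}.
FIRST(S): from S->K a we get {f}; from S->c f we get {c}; from S->g S we get {g}. So FIRST(S) = {c, f, g}.
FIRST(E): from E->K h c we get {f}; from E->ε we get {ε}. So FIRST(E) = {ε, f}.
FIRST(G): from G->E a we get {a, f}. So FIRST(G) = {a, f}.
FIRST(C): from C->c E we get {c}; from C->G h we get {a, f}. So FIRST(C) = {a, c, f}.
FOLLOW(S) includes $ since S is the start symbol.
FOLLOW(C): in K->f C, the suffix after C is empty, so FOLLOW(C) ⊇ FOLLOW(K) = {a, h}. Thus FOLLOW(C) = {a, h}.
FOLLOW(E): in C->c E, the suffix after E is empty, so FOLLOW(E) ⊇ FOLLOW(C) = {a, h}; in G->E a, E is followed by a with FIRST {a}. Thus FOLLOW(E) = {a, h}.
For E -> K h c: FIRST(K h c) = {f}, so it goes in M[E, t] for t ∈ {f}.
For E -> ε: FIRST(ε) = {ε}, so it goes in M[E, t] for t ∈ {}; since ε ∈ FIRST, also for every t ∈ FOLLOW(E) = {a, h}.

E -> ε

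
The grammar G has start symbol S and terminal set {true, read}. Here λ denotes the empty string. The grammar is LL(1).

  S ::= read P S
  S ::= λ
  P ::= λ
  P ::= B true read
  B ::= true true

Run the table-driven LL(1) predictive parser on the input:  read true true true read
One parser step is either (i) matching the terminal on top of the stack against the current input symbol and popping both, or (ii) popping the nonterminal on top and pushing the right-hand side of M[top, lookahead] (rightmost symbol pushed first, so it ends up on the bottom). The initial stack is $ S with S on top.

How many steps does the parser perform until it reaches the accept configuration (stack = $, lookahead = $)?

     Stack                    Input                       Action
  1  $ S                      read true true true read $  expand S ::= read P S
  2  $ S P read               read true true true read $  match read
  3  $ S P                    true true true read $       expand P ::= B true read
  4  $ S read true B          true true true read $       expand B ::= true true
  5  $ S read true true true  true true true read $       match true
  6  $ S read true true       true true read $            match true
  7  $ S read true            true read $                 match true
  8  $ S read                 read $                      match read
  9  $ S                      $                           expand S ::= λ
Accept reached after 9 steps.

9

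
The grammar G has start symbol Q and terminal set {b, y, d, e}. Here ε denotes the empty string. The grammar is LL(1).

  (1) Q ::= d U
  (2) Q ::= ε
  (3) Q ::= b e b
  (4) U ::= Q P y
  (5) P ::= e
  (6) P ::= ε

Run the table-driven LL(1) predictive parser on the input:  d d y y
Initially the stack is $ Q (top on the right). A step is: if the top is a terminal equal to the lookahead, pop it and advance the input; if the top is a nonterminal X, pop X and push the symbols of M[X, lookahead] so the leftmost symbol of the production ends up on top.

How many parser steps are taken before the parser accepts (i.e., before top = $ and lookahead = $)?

11

step 1: stack=$ Q  input=d d y y $  — expand Q ::= d U
step 2: stack=$ U d  input=d d y y $  — match d
step 3: stack=$ U  input=d y y $  — expand U ::= Q P y
step 4: stack=$ y P Q  input=d y y $  — expand Q ::= d U
step 5: stack=$ y P U d  input=d y y $  — match d
step 6: stack=$ y P U  input=y y $  — expand U ::= Q P y
step 7: stack=$ y P y P Q  input=y y $  — expand Q ::= ε
step 8: stack=$ y P y P  input=y y $  — expand P ::= ε
step 9: stack=$ y P y  input=y y $  — match y
step 10: stack=$ y P  input=y $  — expand P ::= ε
step 11: stack=$ y  input=y $  — match y
Accept reached after 11 steps.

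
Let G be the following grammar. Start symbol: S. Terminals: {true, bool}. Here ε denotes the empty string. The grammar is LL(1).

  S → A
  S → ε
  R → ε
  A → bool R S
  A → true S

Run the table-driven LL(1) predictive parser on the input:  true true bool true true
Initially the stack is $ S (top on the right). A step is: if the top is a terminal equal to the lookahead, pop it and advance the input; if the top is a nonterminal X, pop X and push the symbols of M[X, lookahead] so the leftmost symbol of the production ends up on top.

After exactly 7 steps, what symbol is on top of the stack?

A

     Stack     Input                       Action
  1  $ S       true true bool true true $  expand S → A
  2  $ A       true true bool true true $  expand A → true S
  3  $ S true  true true bool true true $  match true
  4  $ S       true bool true true $       expand S → A
  5  $ A       true bool true true $       expand A → true S
  6  $ S true  true bool true true $       match true
  7  $ S       bool true true $            expand S → A
Stack after step 7: $ A (top = A).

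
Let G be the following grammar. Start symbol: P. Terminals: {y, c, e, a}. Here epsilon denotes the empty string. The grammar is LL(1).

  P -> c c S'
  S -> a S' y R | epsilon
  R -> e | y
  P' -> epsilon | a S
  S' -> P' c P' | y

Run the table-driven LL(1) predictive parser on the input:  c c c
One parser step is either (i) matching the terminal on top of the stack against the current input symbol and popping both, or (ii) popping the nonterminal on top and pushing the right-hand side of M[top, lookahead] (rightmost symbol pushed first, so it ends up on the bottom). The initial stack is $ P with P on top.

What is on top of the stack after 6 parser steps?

P'

     Stack      Input    Action
  1  $ P        c c c $  expand P -> c c S'
  2  $ S' c c   c c c $  match c
  3  $ S' c     c c $    match c
  4  $ S'       c $      expand S' -> P' c P'
  5  $ P' c P'  c $      expand P' -> epsilon
  6  $ P' c     c $      match c
Stack after step 6: $ P' (top = P').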